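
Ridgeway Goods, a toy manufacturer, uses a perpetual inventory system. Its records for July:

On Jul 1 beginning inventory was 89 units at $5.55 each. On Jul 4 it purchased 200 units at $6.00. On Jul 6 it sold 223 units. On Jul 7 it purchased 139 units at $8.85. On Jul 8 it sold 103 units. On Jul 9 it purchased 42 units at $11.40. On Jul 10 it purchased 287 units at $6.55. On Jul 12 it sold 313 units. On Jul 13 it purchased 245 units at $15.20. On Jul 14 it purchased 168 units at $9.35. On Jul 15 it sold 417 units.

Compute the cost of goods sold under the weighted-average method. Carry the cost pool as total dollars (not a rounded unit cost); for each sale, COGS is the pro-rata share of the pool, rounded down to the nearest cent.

After Jul 1: 89 on hand, pool $493.95 (≈ $5.5500 each)
After Jul 4: 289 on hand, pool $1,693.95 (≈ $5.8614 each)
Jul 6, sell 223: 223/289 × $1,693.95 → $1,307.09
After Jul 7: 205 on hand, pool $1,617.01 (≈ $7.8879 each)
Jul 8, sell 103: 103/205 × $1,617.01 → $812.44
After Jul 9: 144 on hand, pool $1,283.37 (≈ $8.9123 each)
After Jul 10: 431 on hand, pool $3,163.22 (≈ $7.3393 each)
Jul 12, sell 313: 313/431 × $3,163.22 → $2,297.18
After Jul 13: 363 on hand, pool $4,590.04 (≈ $12.6447 each)
After Jul 14: 531 on hand, pool $6,160.84 (≈ $11.6023 each)
Jul 15, sell 417: 417/531 × $6,160.84 → $4,838.17
Total COGS = $1,307.09 + $812.44 + $2,297.18 + $4,838.17 = $9,254.88
Ending inventory (cost pool remaining) = $1,322.67

COGS = $9,254.88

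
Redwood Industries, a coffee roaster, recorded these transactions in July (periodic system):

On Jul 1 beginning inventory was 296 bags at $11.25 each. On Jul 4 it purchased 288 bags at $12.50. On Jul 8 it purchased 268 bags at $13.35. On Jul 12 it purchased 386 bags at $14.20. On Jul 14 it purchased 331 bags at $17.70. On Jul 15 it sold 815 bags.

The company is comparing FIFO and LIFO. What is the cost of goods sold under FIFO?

COGS = $10,013.85

FIFO COGS: 296 @ $11.25 + 288 @ $12.50 + 231 @ $13.35 = $10,013.85
LIFO COGS: 331 @ $17.70 + 386 @ $14.20 + 98 @ $13.35 = $12,648.20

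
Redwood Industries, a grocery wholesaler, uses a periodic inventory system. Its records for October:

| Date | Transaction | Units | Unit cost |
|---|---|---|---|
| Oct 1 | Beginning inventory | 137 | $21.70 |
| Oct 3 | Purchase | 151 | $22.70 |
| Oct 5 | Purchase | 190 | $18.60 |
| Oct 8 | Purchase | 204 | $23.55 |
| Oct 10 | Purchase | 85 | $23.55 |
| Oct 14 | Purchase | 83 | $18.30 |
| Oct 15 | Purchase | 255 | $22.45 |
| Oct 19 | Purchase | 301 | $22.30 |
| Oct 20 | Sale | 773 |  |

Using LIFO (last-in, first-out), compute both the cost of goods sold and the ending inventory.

COGS = $17,111.65; ending inventory = $13,584.85

Oct 20, 773 sold [LIFO — newest first]: 301 @ $22.30 + 255 @ $22.45 + 83 @ $18.30 + 85 @ $23.55 + 49 @ $23.55 = $17,111.65
Ending inventory: 137 @ $21.70 + 151 @ $22.70 + 190 @ $18.60 + 155 @ $23.55 = $13,584.85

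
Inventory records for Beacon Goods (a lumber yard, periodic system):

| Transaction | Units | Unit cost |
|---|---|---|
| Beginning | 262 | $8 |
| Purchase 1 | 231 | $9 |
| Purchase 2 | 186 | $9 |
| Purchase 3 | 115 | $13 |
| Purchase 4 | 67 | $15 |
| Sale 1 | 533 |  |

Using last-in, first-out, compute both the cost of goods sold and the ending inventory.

Sale 1 (533) [LIFO — newest first]: 67 @ $15 + 115 @ $13 + 186 @ $9 + 165 @ $9 = $5,659
Ending inventory: 262 @ $8 + 66 @ $9 = $2,690

COGS = $5,659; ending inventory = $2,690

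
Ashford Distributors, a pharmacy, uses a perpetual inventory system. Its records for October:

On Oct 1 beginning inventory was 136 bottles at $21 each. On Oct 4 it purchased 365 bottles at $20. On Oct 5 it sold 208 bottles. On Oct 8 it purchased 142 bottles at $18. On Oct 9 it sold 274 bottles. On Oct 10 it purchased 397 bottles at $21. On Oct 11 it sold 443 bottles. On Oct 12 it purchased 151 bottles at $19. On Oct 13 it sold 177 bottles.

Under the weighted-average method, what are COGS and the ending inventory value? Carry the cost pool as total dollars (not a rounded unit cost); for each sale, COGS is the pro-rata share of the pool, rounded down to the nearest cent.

COGS = $22,166.36; ending inventory = $1,751.64

After Oct 1: 136 on hand, pool $2,856.00 (≈ $21.0000 each)
After Oct 4: 501 on hand, pool $10,156.00 (≈ $20.2715 each)
Oct 5, sell 208: 208/501 × $10,156.00 → $4,216.46
After Oct 8: 435 on hand, pool $8,495.54 (≈ $19.5300 each)
Oct 9, sell 274: 274/435 × $8,495.54 → $5,351.21
After Oct 10: 558 on hand, pool $11,481.33 (≈ $20.5759 each)
Oct 11, sell 443: 443/558 × $11,481.33 → $9,115.10
After Oct 12: 266 on hand, pool $5,235.23 (≈ $19.6813 each)
Oct 13, sell 177: 177/266 × $5,235.23 → $3,483.59
Total COGS = $4,216.46 + $5,351.21 + $9,115.10 + $3,483.59 = $22,166.36
Ending inventory (cost pool remaining) = $1,751.64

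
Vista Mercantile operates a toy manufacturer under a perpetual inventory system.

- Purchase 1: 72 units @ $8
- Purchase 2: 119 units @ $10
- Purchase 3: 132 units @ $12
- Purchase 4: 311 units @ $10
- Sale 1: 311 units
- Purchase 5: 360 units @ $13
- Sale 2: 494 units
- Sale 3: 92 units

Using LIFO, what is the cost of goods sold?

Sale 1 (311) [LIFO — newest first]: 311 @ $10 = $3,110
Sale 2 (494) [LIFO — newest first]: 360 @ $13 + 132 @ $12 + 2 @ $10 = $6,284
Sale 3 (92) [LIFO — newest first]: 92 @ $10 = $920
Total COGS = $3,110 + $6,284 + $920 = $10,314
Ending inventory: 72 @ $8 + 25 @ $10 = $826

COGS = $10,314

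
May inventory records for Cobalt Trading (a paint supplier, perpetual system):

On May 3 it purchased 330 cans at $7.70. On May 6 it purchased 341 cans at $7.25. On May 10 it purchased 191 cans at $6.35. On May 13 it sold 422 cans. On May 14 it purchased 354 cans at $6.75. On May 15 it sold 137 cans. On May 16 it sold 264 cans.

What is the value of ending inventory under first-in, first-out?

Ending inventory = $2,637.15

May 13, 422 sold [FIFO — oldest first]: 330 @ $7.70 + 92 @ $7.25 = $3,208.00
May 15, 137 sold [FIFO — oldest first]: 137 @ $7.25 = $993.25
May 16, 264 sold [FIFO — oldest first]: 112 @ $7.25 + 152 @ $6.35 = $1,777.20
Total COGS = $3,208.00 + $993.25 + $1,777.20 = $5,978.45
Ending inventory: 39 @ $6.35 + 354 @ $6.75 = $2,637.15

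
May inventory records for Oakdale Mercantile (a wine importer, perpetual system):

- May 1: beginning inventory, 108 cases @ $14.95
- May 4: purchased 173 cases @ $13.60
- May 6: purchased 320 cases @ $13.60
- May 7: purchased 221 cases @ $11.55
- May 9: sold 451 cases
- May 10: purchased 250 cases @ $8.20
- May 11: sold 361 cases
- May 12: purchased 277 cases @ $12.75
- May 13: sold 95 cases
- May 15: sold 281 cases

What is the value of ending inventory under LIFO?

May 9, 451 sold [LIFO — newest first]: 221 @ $11.55 + 230 @ $13.60 = $5,680.55
May 11, 361 sold [LIFO — newest first]: 250 @ $8.20 + 90 @ $13.60 + 21 @ $13.60 = $3,559.60
May 13, 95 sold [LIFO — newest first]: 95 @ $12.75 = $1,211.25
May 15, 281 sold [LIFO — newest first]: 182 @ $12.75 + 99 @ $13.60 = $3,666.90
Total COGS = $5,680.55 + $3,559.60 + $1,211.25 + $3,666.90 = $14,118.30
Ending inventory: 108 @ $14.95 + 53 @ $13.60 = $2,335.40

Ending inventory = $2,335.40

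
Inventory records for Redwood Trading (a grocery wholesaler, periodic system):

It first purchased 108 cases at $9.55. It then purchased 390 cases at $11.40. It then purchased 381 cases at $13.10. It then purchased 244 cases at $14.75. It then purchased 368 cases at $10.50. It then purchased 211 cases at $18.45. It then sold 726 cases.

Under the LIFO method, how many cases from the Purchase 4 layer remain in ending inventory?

Sale 1 (726) [LIFO — newest first]: 211 @ $18.45 + 368 @ $10.50 + 147 @ $14.75 = $9,925.20
Ending inventory: 108 @ $9.55 + 390 @ $11.40 + 381 @ $13.10 + 97 @ $14.75 = $11,899.25
Check: goods available $21,824.45 = COGS $9,925.20 + ending $11,899.25

97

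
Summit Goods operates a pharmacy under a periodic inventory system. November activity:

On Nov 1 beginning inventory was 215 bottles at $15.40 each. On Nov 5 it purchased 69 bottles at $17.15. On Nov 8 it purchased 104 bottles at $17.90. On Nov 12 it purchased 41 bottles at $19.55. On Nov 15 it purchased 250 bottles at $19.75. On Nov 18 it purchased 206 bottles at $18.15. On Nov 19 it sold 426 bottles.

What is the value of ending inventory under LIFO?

Nov 19, 426 sold [LIFO — newest first]: 206 @ $18.15 + 220 @ $19.75 = $8,083.90
Ending inventory: 215 @ $15.40 + 69 @ $17.15 + 104 @ $17.90 + 41 @ $19.55 + 30 @ $19.75 = $7,750.00

Ending inventory = $7,750.00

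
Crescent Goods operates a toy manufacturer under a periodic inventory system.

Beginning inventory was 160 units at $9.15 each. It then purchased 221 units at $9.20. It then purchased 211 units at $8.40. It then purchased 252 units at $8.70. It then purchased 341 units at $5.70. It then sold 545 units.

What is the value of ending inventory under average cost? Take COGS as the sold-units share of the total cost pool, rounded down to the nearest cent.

Ending inventory = $5,079.88

Sale 1, sell 545: 545/1185 × $9,405.70 → $4,325.82
Ending inventory (cost pool remaining) = $5,079.88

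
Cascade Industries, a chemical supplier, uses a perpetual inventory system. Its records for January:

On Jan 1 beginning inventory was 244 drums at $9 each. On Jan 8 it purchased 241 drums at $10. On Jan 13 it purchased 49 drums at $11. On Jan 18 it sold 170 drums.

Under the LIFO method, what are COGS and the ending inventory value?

COGS = $1,749; ending inventory = $3,396

Jan 18, 170 sold [LIFO — newest first]: 49 @ $11 + 121 @ $10 = $1,749
Ending inventory: 244 @ $9 + 120 @ $10 = $3,396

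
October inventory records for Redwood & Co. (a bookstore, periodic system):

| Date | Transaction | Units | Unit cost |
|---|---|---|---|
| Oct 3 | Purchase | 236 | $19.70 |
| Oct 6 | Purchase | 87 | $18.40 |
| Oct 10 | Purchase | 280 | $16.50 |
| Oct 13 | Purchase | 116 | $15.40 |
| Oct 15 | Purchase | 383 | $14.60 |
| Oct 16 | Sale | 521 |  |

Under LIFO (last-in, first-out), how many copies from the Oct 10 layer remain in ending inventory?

258

Oct 16, 521 sold [LIFO — newest first]: 383 @ $14.60 + 116 @ $15.40 + 22 @ $16.50 = $7,741.20
Ending inventory: 236 @ $19.70 + 87 @ $18.40 + 258 @ $16.50 = $10,507.00
Check: goods available $18,248.20 = COGS $7,741.20 + ending $10,507.00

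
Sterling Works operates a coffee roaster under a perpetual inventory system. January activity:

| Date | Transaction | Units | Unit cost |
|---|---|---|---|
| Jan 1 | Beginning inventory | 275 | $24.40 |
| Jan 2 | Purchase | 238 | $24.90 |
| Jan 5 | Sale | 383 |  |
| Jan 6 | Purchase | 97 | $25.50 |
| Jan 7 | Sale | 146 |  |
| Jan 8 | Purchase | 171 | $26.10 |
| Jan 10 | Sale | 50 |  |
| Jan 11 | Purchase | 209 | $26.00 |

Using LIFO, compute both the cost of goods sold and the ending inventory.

Jan 5, 383 sold [LIFO — newest first]: 238 @ $24.90 + 145 @ $24.40 = $9,464.20
Jan 7, 146 sold [LIFO — newest first]: 97 @ $25.50 + 49 @ $24.40 = $3,669.10
Jan 10, 50 sold [LIFO — newest first]: 50 @ $26.10 = $1,305.00
Total COGS = $9,464.20 + $3,669.10 + $1,305.00 = $14,438.30
Ending inventory: 81 @ $24.40 + 121 @ $26.10 + 209 @ $26.00 = $10,568.50

COGS = $14,438.30; ending inventory = $10,568.50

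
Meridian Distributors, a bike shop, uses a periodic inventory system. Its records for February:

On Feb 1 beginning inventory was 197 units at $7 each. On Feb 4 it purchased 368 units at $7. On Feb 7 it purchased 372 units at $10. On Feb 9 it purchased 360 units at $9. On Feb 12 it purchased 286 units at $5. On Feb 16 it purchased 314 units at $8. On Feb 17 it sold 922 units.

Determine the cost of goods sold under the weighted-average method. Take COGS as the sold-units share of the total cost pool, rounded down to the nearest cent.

COGS = $7,220.95

Feb 17, sell 922: 922/1897 × $14,857.00 → $7,220.95
Ending inventory (cost pool remaining) = $7,636.05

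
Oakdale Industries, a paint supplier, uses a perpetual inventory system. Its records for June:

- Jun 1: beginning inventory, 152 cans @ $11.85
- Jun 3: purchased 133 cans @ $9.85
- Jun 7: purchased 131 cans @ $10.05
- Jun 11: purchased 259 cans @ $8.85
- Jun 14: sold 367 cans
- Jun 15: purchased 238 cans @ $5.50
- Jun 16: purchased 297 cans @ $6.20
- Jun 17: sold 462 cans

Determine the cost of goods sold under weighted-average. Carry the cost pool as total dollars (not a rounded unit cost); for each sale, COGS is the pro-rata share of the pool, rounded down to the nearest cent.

After Jun 1: 152 on hand, pool $1,801.20 (≈ $11.8500 each)
After Jun 3: 285 on hand, pool $3,111.25 (≈ $10.9167 each)
After Jun 7: 416 on hand, pool $4,427.80 (≈ $10.6438 each)
After Jun 11: 675 on hand, pool $6,719.95 (≈ $9.9555 each)
Jun 14, sell 367: 367/675 × $6,719.95 → $3,653.66
After Jun 15: 546 on hand, pool $4,375.29 (≈ $8.0134 each)
After Jun 16: 843 on hand, pool $6,216.69 (≈ $7.3745 each)
Jun 17, sell 462: 462/843 × $6,216.69 → $3,407.01
Total COGS = $3,653.66 + $3,407.01 = $7,060.67
Ending inventory (cost pool remaining) = $2,809.68
Check: goods available $9,870.35 = COGS $7,060.67 + ending $2,809.68

COGS = $7,060.67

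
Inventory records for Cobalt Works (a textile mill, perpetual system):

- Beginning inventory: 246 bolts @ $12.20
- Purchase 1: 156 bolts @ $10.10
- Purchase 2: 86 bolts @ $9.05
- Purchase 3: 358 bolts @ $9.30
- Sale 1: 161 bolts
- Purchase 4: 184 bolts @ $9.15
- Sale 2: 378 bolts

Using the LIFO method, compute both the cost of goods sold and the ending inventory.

Sale 1 (161) [LIFO — newest first]: 161 @ $9.30 = $1,497.30
Sale 2 (378) [LIFO — newest first]: 184 @ $9.15 + 194 @ $9.30 = $3,487.80
Total COGS = $1,497.30 + $3,487.80 = $4,985.10
Ending inventory: 246 @ $12.20 + 156 @ $10.10 + 86 @ $9.05 + 3 @ $9.30 = $5,383.00

COGS = $4,985.10; ending inventory = $5,383.00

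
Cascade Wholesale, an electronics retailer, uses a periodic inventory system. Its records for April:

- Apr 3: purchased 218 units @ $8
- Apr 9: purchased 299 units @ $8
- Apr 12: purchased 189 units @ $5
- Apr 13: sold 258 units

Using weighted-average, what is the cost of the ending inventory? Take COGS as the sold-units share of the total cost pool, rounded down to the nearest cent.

Apr 13, sell 258: 258/706 × $5,081.00 → $1,856.79
Ending inventory (cost pool remaining) = $3,224.21

Ending inventory = $3,224.21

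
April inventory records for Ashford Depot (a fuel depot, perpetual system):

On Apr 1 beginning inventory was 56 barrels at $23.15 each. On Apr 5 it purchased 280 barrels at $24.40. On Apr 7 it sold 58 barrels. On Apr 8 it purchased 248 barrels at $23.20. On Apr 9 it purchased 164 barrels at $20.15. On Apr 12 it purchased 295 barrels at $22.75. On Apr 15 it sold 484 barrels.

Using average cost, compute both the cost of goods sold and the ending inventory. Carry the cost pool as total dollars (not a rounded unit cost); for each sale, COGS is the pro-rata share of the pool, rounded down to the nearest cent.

COGS = $12,456.36; ending inventory = $11,441.49

After Apr 1: 56 on hand, pool $1,296.40 (≈ $23.1500 each)
After Apr 5: 336 on hand, pool $8,128.40 (≈ $24.1917 each)
Apr 7, sell 58: 58/336 × $8,128.40 → $1,403.11
After Apr 8: 526 on hand, pool $12,478.89 (≈ $23.7241 each)
After Apr 9: 690 on hand, pool $15,783.49 (≈ $22.8746 each)
After Apr 12: 985 on hand, pool $22,494.74 (≈ $22.8373 each)
Apr 15, sell 484: 484/985 × $22,494.74 → $11,053.25
Total COGS = $1,403.11 + $11,053.25 = $12,456.36
Ending inventory (cost pool remaining) = $11,441.49
Check: goods available $23,897.85 = COGS $12,456.36 + ending $11,441.49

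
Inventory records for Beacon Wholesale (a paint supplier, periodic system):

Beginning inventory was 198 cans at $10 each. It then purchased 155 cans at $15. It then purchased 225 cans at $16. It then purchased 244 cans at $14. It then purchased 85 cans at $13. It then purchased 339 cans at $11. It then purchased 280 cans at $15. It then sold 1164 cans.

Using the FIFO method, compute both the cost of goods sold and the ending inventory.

Sale 1 (1164) [FIFO — oldest first]: 198 @ $10 + 155 @ $15 + 225 @ $16 + 244 @ $14 + 85 @ $13 + 257 @ $11 = $15,253
Ending inventory: 82 @ $11 + 280 @ $15 = $5,102

COGS = $15,253; ending inventory = $5,102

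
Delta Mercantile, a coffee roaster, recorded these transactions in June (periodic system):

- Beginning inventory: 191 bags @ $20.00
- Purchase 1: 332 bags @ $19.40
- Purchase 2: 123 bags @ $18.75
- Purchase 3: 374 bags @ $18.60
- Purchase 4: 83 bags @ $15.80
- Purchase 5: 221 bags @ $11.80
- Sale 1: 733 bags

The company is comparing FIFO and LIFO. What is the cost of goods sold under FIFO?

COGS = $14,185.25

FIFO COGS: 191 @ $20.00 + 332 @ $19.40 + 123 @ $18.75 + 87 @ $18.60 = $14,185.25
LIFO COGS: 221 @ $11.80 + 83 @ $15.80 + 374 @ $18.60 + 55 @ $18.75 = $11,906.85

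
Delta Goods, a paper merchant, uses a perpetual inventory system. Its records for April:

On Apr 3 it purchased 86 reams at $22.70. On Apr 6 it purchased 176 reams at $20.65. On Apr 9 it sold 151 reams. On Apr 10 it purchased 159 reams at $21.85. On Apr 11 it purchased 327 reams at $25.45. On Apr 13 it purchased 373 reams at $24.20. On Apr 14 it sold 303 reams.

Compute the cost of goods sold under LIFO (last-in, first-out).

COGS = $10,450.75

Apr 9, 151 sold [LIFO — newest first]: 151 @ $20.65 = $3,118.15
Apr 14, 303 sold [LIFO — newest first]: 303 @ $24.20 = $7,332.60
Total COGS = $3,118.15 + $7,332.60 = $10,450.75
Ending inventory: 86 @ $22.70 + 25 @ $20.65 + 159 @ $21.85 + 327 @ $25.45 + 70 @ $24.20 = $15,958.75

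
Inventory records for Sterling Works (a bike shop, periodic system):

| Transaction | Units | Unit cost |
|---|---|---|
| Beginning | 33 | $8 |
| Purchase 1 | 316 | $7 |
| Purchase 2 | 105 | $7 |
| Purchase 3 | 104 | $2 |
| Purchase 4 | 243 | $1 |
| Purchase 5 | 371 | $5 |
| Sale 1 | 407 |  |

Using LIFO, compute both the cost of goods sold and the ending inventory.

Sale 1 (407) [LIFO — newest first]: 371 @ $5 + 36 @ $1 = $1,891
Ending inventory: 33 @ $8 + 316 @ $7 + 105 @ $7 + 104 @ $2 + 207 @ $1 = $3,626

COGS = $1,891; ending inventory = $3,626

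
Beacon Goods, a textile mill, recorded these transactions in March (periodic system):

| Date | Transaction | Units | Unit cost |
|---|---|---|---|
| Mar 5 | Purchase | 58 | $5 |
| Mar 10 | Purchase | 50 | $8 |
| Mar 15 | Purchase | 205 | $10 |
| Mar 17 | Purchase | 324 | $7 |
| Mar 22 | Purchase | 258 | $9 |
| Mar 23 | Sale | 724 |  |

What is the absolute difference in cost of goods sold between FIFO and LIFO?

$219

FIFO COGS: 58 @ $5 + 50 @ $8 + 205 @ $10 + 324 @ $7 + 87 @ $9 = $5,791
LIFO COGS: 258 @ $9 + 324 @ $7 + 142 @ $10 = $6,010
Difference = |$5,791 − $6,010| = $219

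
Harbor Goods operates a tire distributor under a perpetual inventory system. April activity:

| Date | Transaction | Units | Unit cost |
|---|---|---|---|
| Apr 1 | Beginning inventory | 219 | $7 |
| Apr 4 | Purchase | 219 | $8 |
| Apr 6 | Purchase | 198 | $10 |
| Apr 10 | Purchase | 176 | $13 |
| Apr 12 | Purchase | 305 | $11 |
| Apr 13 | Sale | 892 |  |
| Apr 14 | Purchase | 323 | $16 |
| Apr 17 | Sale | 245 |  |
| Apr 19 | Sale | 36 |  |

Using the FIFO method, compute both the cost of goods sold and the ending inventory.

Apr 13, 892 sold [FIFO — oldest first]: 219 @ $7 + 219 @ $8 + 198 @ $10 + 176 @ $13 + 80 @ $11 = $8,433
Apr 17, 245 sold [FIFO — oldest first]: 225 @ $11 + 20 @ $16 = $2,795
Apr 19, 36 sold [FIFO — oldest first]: 36 @ $16 = $576
Total COGS = $8,433 + $2,795 + $576 = $11,804
Ending inventory: 267 @ $16 = $4,272
Check: goods available $16,076 = COGS $11,804 + ending $4,272

COGS = $11,804; ending inventory = $4,272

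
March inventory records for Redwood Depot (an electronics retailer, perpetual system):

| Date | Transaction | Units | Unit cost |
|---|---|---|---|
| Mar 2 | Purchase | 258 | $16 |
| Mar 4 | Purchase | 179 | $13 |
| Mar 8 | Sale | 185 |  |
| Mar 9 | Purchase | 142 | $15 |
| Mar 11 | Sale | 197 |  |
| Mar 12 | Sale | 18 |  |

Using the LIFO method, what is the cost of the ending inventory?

Mar 8, 185 sold [LIFO — newest first]: 179 @ $13 + 6 @ $16 = $2,423
Mar 11, 197 sold [LIFO — newest first]: 142 @ $15 + 55 @ $16 = $3,010
Mar 12, 18 sold [LIFO — newest first]: 18 @ $16 = $288
Total COGS = $2,423 + $3,010 + $288 = $5,721
Ending inventory: 179 @ $16 = $2,864

Ending inventory = $2,864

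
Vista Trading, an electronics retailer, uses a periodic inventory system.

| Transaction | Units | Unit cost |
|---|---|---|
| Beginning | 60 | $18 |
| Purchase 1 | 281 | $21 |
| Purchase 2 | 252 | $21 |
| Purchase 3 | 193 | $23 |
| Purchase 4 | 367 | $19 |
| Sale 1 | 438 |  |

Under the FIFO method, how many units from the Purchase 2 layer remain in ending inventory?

Sale 1 (438) [FIFO — oldest first]: 60 @ $18 + 281 @ $21 + 97 @ $21 = $9,018
Ending inventory: 155 @ $21 + 193 @ $23 + 367 @ $19 = $14,667

155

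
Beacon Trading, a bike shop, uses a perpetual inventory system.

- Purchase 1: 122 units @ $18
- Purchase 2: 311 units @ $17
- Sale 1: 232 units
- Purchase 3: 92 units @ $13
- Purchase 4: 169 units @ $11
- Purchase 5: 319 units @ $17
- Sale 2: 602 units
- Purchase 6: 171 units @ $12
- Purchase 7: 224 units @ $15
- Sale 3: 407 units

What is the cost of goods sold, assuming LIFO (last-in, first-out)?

COGS = $18,412

Sale 1 (232) [LIFO — newest first]: 232 @ $17 = $3,944
Sale 2 (602) [LIFO — newest first]: 319 @ $17 + 169 @ $11 + 92 @ $13 + 22 @ $17 = $8,852
Sale 3 (407) [LIFO — newest first]: 224 @ $15 + 171 @ $12 + 12 @ $17 = $5,616
Total COGS = $3,944 + $8,852 + $5,616 = $18,412
Ending inventory: 122 @ $18 + 45 @ $17 = $2,961
Check: goods available $21,373 = COGS $18,412 + ending $2,961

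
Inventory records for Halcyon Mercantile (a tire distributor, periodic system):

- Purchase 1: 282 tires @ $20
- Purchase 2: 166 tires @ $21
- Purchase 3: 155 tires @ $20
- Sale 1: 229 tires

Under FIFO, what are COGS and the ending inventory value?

COGS = $4,580; ending inventory = $7,646

Sale 1 (229) [FIFO — oldest first]: 229 @ $20 = $4,580
Ending inventory: 53 @ $20 + 166 @ $21 + 155 @ $20 = $7,646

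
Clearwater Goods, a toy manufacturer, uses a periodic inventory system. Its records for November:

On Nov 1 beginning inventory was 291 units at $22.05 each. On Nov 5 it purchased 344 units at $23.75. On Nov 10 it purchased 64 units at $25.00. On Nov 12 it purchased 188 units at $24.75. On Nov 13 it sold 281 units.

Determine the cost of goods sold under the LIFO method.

COGS = $6,941.75

Nov 13, 281 sold [LIFO — newest first]: 188 @ $24.75 + 64 @ $25.00 + 29 @ $23.75 = $6,941.75
Ending inventory: 291 @ $22.05 + 315 @ $23.75 = $13,897.80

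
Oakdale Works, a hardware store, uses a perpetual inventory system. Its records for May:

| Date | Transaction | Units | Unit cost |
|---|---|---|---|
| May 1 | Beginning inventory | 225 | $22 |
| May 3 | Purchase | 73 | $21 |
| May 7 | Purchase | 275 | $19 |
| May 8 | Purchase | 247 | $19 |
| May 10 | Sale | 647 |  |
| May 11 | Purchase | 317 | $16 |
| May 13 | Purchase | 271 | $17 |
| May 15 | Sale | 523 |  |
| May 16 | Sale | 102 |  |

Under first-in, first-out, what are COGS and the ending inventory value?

May 10, 647 sold [FIFO — oldest first]: 225 @ $22 + 73 @ $21 + 275 @ $19 + 74 @ $19 = $13,114
May 15, 523 sold [FIFO — oldest first]: 173 @ $19 + 317 @ $16 + 33 @ $17 = $8,920
May 16, 102 sold [FIFO — oldest first]: 102 @ $17 = $1,734
Total COGS = $13,114 + $8,920 + $1,734 = $23,768
Ending inventory: 136 @ $17 = $2,312

COGS = $23,768; ending inventory = $2,312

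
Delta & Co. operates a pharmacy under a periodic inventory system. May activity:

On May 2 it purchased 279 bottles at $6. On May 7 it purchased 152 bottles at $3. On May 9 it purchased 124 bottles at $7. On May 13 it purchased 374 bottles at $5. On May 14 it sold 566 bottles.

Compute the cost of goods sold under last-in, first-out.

May 14, 566 sold [LIFO — newest first]: 374 @ $5 + 124 @ $7 + 68 @ $3 = $2,942
Ending inventory: 279 @ $6 + 84 @ $3 = $1,926
Check: goods available $4,868 = COGS $2,942 + ending $1,926

COGS = $2,942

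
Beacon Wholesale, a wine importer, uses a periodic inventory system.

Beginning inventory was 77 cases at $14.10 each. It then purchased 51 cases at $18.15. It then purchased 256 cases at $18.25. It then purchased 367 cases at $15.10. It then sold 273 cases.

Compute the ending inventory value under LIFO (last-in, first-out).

Sale 1 (273) [LIFO — newest first]: 273 @ $15.10 = $4,122.30
Ending inventory: 77 @ $14.10 + 51 @ $18.15 + 256 @ $18.25 + 94 @ $15.10 = $8,102.75

Ending inventory = $8,102.75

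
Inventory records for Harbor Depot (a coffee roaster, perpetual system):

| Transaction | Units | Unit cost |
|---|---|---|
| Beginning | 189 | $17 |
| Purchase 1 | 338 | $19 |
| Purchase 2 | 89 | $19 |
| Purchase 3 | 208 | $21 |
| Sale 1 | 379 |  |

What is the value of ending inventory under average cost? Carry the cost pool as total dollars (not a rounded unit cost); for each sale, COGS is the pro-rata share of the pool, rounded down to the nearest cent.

Ending inventory = $8,475.53

After Beginning: 189 on hand, pool $3,213.00 (≈ $17.0000 each)
After Purchase 1: 527 on hand, pool $9,635.00 (≈ $18.2827 each)
After Purchase 2: 616 on hand, pool $11,326.00 (≈ $18.3864 each)
After Purchase 3: 824 on hand, pool $15,694.00 (≈ $19.0461 each)
Sale 1, sell 379: 379/824 × $15,694.00 → $7,218.47
Ending inventory (cost pool remaining) = $8,475.53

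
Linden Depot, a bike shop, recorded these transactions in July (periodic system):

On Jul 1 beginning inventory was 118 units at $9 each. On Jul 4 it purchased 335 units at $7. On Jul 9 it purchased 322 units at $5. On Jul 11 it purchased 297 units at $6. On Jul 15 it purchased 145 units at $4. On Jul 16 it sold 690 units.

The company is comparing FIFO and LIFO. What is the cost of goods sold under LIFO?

FIFO COGS: 118 @ $9 + 335 @ $7 + 237 @ $5 = $4,592
LIFO COGS: 145 @ $4 + 297 @ $6 + 248 @ $5 = $3,602

COGS = $3,602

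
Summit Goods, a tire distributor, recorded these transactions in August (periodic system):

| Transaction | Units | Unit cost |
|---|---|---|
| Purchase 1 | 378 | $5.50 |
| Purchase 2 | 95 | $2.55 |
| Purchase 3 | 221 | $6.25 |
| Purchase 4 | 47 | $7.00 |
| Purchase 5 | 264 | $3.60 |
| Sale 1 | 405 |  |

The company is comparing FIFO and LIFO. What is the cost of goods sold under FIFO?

COGS = $2,147.85

FIFO COGS: 378 @ $5.50 + 27 @ $2.55 = $2,147.85
LIFO COGS: 264 @ $3.60 + 47 @ $7.00 + 94 @ $6.25 = $1,866.90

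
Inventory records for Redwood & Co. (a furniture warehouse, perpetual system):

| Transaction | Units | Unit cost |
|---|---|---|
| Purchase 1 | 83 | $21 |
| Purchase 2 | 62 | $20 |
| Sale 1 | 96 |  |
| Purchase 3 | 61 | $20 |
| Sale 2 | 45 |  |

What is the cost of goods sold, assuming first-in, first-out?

Sale 1 (96) [FIFO — oldest first]: 83 @ $21 + 13 @ $20 = $2,003
Sale 2 (45) [FIFO — oldest first]: 45 @ $20 = $900
Total COGS = $2,003 + $900 = $2,903
Ending inventory: 4 @ $20 + 61 @ $20 = $1,300
Check: goods available $4,203 = COGS $2,903 + ending $1,300

COGS = $2,903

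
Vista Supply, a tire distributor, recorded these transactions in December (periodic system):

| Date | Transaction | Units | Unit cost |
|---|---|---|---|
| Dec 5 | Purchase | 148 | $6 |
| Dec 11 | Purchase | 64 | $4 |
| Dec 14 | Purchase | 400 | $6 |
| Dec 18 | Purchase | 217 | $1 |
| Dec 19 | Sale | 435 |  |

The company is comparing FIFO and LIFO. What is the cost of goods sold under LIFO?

FIFO COGS: 148 @ $6 + 64 @ $4 + 223 @ $6 = $2,482
LIFO COGS: 217 @ $1 + 218 @ $6 = $1,525

COGS = $1,525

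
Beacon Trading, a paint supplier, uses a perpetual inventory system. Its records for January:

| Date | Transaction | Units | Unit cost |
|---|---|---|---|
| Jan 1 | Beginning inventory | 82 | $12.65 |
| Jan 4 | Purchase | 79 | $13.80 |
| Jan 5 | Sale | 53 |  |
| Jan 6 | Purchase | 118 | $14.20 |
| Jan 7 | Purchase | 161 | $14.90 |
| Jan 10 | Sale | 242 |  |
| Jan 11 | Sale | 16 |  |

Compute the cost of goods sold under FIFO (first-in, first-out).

Jan 5, 53 sold [FIFO — oldest first]: 53 @ $12.65 = $670.45
Jan 10, 242 sold [FIFO — oldest first]: 29 @ $12.65 + 79 @ $13.80 + 118 @ $14.20 + 16 @ $14.90 = $3,371.05
Jan 11, 16 sold [FIFO — oldest first]: 16 @ $14.90 = $238.40
Total COGS = $670.45 + $3,371.05 + $238.40 = $4,279.90
Ending inventory: 129 @ $14.90 = $1,922.10
Check: goods available $6,202.00 = COGS $4,279.90 + ending $1,922.10

COGS = $4,279.90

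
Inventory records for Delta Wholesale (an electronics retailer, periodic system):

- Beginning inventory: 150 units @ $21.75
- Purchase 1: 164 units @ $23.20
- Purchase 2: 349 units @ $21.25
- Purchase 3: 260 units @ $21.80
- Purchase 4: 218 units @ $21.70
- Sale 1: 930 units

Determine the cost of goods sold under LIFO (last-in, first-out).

COGS = $20,204.45

Sale 1 (930) [LIFO — newest first]: 218 @ $21.70 + 260 @ $21.80 + 349 @ $21.25 + 103 @ $23.20 = $20,204.45
Ending inventory: 150 @ $21.75 + 61 @ $23.20 = $4,677.70
Check: goods available $24,882.15 = COGS $20,204.45 + ending $4,677.70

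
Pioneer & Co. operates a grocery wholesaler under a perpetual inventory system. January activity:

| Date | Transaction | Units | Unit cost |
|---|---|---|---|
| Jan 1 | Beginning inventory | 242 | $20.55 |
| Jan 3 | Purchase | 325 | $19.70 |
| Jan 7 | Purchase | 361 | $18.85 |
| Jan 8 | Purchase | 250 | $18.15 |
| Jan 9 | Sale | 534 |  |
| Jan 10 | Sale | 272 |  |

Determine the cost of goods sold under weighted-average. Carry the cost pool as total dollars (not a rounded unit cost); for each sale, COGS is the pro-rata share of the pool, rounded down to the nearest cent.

After Jan 1: 242 on hand, pool $4,973.10 (≈ $20.5500 each)
After Jan 3: 567 on hand, pool $11,375.60 (≈ $20.0628 each)
After Jan 7: 928 on hand, pool $18,180.45 (≈ $19.5910 each)
After Jan 8: 1178 on hand, pool $22,717.95 (≈ $19.2852 each)
Jan 9, sell 534: 534/1178 × $22,717.95 → $10,298.28
Jan 10, sell 272: 272/644 × $12,419.67 → $5,245.57
Total COGS = $10,298.28 + $5,245.57 = $15,543.85
Ending inventory (cost pool remaining) = $7,174.10
Check: goods available $22,717.95 = COGS $15,543.85 + ending $7,174.10

COGS = $15,543.85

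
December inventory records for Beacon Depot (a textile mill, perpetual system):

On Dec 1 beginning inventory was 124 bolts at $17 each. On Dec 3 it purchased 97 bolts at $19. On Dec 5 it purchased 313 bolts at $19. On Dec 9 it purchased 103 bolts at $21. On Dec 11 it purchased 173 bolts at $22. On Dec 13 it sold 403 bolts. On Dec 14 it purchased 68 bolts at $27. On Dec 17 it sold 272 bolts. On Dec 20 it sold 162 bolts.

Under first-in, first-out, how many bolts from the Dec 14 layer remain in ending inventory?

Dec 13, 403 sold [FIFO — oldest first]: 124 @ $17 + 97 @ $19 + 182 @ $19 = $7,409
Dec 17, 272 sold [FIFO — oldest first]: 131 @ $19 + 103 @ $21 + 38 @ $22 = $5,488
Dec 20, 162 sold [FIFO — oldest first]: 135 @ $22 + 27 @ $27 = $3,699
Total COGS = $7,409 + $5,488 + $3,699 = $16,596
Ending inventory: 41 @ $27 = $1,107

41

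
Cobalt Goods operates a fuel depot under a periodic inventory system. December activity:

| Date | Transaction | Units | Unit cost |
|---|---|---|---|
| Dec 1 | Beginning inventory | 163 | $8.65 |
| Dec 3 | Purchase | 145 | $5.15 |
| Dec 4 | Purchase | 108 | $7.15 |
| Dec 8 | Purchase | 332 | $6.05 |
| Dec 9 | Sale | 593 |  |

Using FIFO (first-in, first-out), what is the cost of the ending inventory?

Ending inventory = $937.75

Dec 9, 593 sold [FIFO — oldest first]: 163 @ $8.65 + 145 @ $5.15 + 108 @ $7.15 + 177 @ $6.05 = $3,999.75
Ending inventory: 155 @ $6.05 = $937.75
Check: goods available $4,937.50 = COGS $3,999.75 + ending $937.75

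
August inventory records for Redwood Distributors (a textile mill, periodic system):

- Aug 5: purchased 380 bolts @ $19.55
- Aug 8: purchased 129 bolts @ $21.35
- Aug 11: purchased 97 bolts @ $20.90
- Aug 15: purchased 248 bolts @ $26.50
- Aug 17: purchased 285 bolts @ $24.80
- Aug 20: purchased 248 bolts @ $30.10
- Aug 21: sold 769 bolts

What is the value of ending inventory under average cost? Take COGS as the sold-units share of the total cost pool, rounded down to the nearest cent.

Ending inventory = $14,844.15

Aug 21, sell 769: 769/1387 × $33,315.25 → $18,471.10
Ending inventory (cost pool remaining) = $14,844.15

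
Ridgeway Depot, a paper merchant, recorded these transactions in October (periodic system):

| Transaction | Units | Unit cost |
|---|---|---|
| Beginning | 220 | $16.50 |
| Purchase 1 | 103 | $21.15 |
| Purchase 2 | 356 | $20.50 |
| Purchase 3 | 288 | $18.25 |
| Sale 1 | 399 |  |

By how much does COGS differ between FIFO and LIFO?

FIFO COGS: 220 @ $16.50 + 103 @ $21.15 + 76 @ $20.50 = $7,366.45
LIFO COGS: 288 @ $18.25 + 111 @ $20.50 = $7,531.50
Difference = |$7,366.45 − $7,531.50| = $165.05

$165.05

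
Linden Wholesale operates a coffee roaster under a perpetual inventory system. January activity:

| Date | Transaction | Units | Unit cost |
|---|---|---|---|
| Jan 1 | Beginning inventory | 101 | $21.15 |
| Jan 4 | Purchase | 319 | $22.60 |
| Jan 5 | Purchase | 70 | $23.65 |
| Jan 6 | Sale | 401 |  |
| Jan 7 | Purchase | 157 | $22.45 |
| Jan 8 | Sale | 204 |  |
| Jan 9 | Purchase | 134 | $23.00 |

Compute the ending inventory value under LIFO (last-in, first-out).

Jan 6, 401 sold [LIFO — newest first]: 70 @ $23.65 + 319 @ $22.60 + 12 @ $21.15 = $9,118.70
Jan 8, 204 sold [LIFO — newest first]: 157 @ $22.45 + 47 @ $21.15 = $4,518.70
Total COGS = $9,118.70 + $4,518.70 = $13,637.40
Ending inventory: 42 @ $21.15 + 134 @ $23.00 = $3,970.30
Check: goods available $17,607.70 = COGS $13,637.40 + ending $3,970.30

Ending inventory = $3,970.30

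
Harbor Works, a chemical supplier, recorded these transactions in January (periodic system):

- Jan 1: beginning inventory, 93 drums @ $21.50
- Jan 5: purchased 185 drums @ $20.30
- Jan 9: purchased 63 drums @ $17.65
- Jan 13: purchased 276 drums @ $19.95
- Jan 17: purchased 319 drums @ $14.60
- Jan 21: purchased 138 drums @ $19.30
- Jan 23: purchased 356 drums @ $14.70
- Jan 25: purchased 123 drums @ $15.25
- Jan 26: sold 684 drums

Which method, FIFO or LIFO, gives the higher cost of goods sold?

FIFO COGS: 93 @ $21.50 + 185 @ $20.30 + 63 @ $17.65 + 276 @ $19.95 + 67 @ $14.60 = $13,351.35
LIFO COGS: 123 @ $15.25 + 356 @ $14.70 + 138 @ $19.30 + 67 @ $14.60 = $10,750.55

FIFO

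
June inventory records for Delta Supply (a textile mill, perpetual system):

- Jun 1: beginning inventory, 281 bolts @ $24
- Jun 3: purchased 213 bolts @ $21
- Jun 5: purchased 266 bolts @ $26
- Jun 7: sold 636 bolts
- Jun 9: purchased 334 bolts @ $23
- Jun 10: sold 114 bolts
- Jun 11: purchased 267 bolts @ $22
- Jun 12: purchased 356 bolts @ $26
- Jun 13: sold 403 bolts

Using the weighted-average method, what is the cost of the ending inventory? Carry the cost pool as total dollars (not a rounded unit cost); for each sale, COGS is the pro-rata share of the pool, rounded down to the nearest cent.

Ending inventory = $13,485.86

After Jun 1: 281 on hand, pool $6,744.00 (≈ $24.0000 each)
After Jun 3: 494 on hand, pool $11,217.00 (≈ $22.7065 each)
After Jun 5: 760 on hand, pool $18,133.00 (≈ $23.8592 each)
Jun 7, sell 636: 636/760 × $18,133.00 → $15,174.45
After Jun 9: 458 on hand, pool $10,640.55 (≈ $23.2326 each)
Jun 10, sell 114: 114/458 × $10,640.55 → $2,648.52
After Jun 11: 611 on hand, pool $13,866.03 (≈ $22.6940 each)
After Jun 12: 967 on hand, pool $23,122.03 (≈ $23.9111 each)
Jun 13, sell 403: 403/967 × $23,122.03 → $9,636.17
Total COGS = $15,174.45 + $2,648.52 + $9,636.17 = $27,459.14
Ending inventory (cost pool remaining) = $13,485.86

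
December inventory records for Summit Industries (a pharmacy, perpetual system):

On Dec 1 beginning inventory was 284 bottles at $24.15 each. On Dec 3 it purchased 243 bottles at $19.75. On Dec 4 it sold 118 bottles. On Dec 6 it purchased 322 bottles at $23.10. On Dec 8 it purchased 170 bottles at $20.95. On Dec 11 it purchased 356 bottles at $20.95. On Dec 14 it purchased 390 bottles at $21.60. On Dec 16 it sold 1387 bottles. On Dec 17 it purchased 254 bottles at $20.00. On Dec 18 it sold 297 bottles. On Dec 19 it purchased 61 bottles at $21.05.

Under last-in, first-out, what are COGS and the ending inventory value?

Dec 4, 118 sold [LIFO — newest first]: 118 @ $19.75 = $2,330.50
Dec 16, 1387 sold [LIFO — newest first]: 390 @ $21.60 + 356 @ $20.95 + 170 @ $20.95 + 322 @ $23.10 + 125 @ $19.75 + 24 @ $24.15 = $29,930.25
Dec 18, 297 sold [LIFO — newest first]: 254 @ $20.00 + 43 @ $24.15 = $6,118.45
Total COGS = $2,330.50 + $29,930.25 + $6,118.45 = $38,379.20
Ending inventory: 217 @ $24.15 + 61 @ $21.05 = $6,524.60

COGS = $38,379.20; ending inventory = $6,524.60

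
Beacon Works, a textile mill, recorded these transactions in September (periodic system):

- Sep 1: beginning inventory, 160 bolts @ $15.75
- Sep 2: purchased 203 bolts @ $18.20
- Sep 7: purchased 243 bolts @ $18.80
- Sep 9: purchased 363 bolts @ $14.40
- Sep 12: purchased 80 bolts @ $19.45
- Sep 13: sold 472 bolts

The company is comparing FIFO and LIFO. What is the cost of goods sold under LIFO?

FIFO COGS: 160 @ $15.75 + 203 @ $18.20 + 109 @ $18.80 = $8,263.80
LIFO COGS: 80 @ $19.45 + 363 @ $14.40 + 29 @ $18.80 = $7,328.40

COGS = $7,328.40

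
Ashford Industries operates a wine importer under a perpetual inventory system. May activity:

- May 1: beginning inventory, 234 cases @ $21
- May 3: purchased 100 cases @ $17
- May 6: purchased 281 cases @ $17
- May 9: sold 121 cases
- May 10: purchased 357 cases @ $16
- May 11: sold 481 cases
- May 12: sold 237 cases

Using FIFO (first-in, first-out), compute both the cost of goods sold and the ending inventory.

COGS = $14,975; ending inventory = $2,128

May 9, 121 sold [FIFO — oldest first]: 121 @ $21 = $2,541
May 11, 481 sold [FIFO — oldest first]: 113 @ $21 + 100 @ $17 + 268 @ $17 = $8,629
May 12, 237 sold [FIFO — oldest first]: 13 @ $17 + 224 @ $16 = $3,805
Total COGS = $2,541 + $8,629 + $3,805 = $14,975
Ending inventory: 133 @ $16 = $2,128
Check: goods available $17,103 = COGS $14,975 + ending $2,128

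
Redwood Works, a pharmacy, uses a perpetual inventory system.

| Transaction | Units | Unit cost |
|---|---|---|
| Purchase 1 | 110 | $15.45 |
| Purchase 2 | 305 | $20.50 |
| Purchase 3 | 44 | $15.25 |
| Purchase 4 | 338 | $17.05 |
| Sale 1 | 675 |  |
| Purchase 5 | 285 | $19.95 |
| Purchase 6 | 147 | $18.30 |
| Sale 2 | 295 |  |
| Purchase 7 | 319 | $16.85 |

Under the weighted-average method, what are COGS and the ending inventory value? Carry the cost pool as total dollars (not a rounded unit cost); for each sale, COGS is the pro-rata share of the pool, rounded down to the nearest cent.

After Purchase 1: 110 on hand, pool $1,699.50 (≈ $15.4500 each)
After Purchase 2: 415 on hand, pool $7,952.00 (≈ $19.1614 each)
After Purchase 3: 459 on hand, pool $8,623.00 (≈ $18.7865 each)
After Purchase 4: 797 on hand, pool $14,385.90 (≈ $18.0501 each)
Sale 1, sell 675: 675/797 × $14,385.90 → $12,183.79
After Purchase 5: 407 on hand, pool $7,887.86 (≈ $19.3805 each)
After Purchase 6: 554 on hand, pool $10,577.96 (≈ $19.0938 each)
Sale 2, sell 295: 295/554 × $10,577.96 → $5,632.66
After Purchase 7: 578 on hand, pool $10,320.45 (≈ $17.8554 each)
Total COGS = $12,183.79 + $5,632.66 = $17,816.45
Ending inventory (cost pool remaining) = $10,320.45
Check: goods available $28,136.90 = COGS $17,816.45 + ending $10,320.45

COGS = $17,816.45; ending inventory = $10,320.45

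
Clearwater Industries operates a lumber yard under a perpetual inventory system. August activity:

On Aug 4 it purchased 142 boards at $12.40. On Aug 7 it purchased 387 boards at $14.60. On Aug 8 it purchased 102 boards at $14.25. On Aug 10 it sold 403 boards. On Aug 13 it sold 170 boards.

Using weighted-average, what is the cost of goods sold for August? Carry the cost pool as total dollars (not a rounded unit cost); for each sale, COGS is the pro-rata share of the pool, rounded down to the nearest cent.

After Aug 4: 142 on hand, pool $1,760.80 (≈ $12.4000 each)
After Aug 7: 529 on hand, pool $7,411.00 (≈ $14.0095 each)
After Aug 8: 631 on hand, pool $8,864.50 (≈ $14.0483 each)
Aug 10, sell 403: 403/631 × $8,864.50 → $5,661.47
Aug 13, sell 170: 170/228 × $3,203.03 → $2,388.22
Total COGS = $5,661.47 + $2,388.22 = $8,049.69
Ending inventory (cost pool remaining) = $814.81

COGS = $8,049.69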